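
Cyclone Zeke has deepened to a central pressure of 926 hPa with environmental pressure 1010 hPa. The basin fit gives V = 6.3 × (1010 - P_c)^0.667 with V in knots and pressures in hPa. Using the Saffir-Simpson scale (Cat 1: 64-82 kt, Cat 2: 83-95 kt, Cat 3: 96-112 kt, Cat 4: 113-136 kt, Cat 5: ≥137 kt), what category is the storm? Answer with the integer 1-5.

ΔP = 1010 − 926 = 84 hPa.
V ≈ 6.3 × 84^0.667 = 6.3 × 19.21 ≈ 121 kt.
121 kt falls in the Category 4 band.

4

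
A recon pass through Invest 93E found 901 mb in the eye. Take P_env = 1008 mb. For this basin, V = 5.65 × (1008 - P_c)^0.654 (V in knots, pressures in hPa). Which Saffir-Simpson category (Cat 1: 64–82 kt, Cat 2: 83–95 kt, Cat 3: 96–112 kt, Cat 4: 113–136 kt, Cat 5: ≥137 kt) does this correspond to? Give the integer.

ΔP = 1008 − 901 = 107 mb.
V ≈ 5.65 × 107^0.654 = 5.65 × 21.24 ≈ 120 kt.
120 kt falls in the Category 4 band.

4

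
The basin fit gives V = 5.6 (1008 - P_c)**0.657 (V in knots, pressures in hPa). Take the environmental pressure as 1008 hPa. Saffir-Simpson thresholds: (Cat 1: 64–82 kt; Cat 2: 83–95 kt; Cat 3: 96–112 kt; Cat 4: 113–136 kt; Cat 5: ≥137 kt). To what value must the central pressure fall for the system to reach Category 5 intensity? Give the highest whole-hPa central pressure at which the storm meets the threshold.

Category 5 begins at V = 137 kt.
Required ΔP = (137/5.6)^(1/0.657) = 24.464^1.522 ≈ 129.85 hPa.
P_c ≤ 1008 − 129.85 = 878.15, so the highest integer P_c is 878 hPa.

878 hPa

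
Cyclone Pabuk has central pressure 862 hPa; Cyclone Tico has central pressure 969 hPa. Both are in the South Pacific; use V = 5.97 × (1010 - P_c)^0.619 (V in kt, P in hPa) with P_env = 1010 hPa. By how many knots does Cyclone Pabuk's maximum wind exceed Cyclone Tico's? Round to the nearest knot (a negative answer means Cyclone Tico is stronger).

72 kt

Cyclone Pabuk: ΔP = 148; V ≈ 5.97 × 148^0.619 ≈ 131.63 kt.
Cyclone Tico: ΔP = 41; V ≈ 5.97 × 41^0.619 ≈ 59.47 kt.
Difference ≈ 131.63 − 59.47 = 72.16 → 72 kt.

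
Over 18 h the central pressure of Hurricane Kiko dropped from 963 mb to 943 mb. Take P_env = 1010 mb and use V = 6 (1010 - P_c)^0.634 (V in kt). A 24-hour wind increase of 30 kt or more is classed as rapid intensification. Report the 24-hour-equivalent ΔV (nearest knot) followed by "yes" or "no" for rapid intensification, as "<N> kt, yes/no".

23 kt, no

V₁: ΔP = 47, V ≈ 6 × 47^0.634 ≈ 68.91 kt.
V₂: ΔP = 67, V ≈ 6 × 67^0.634 ≈ 86.27 kt.
ΔV over 18 h = 17.36 kt → 24 h equivalent = 17.36 × 24/18 ≈ 23.15 kt.
23 kt < 30 kt ⇒ not rapid intensification.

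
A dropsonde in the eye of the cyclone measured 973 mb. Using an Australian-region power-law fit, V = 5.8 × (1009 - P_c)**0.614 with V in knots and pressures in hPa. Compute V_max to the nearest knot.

ΔP = 1009 − 973 = 36 mb.
36^0.614 ≈ 9.028.
V ≈ 5.8 × 9.028 ≈ 52.4 kt.

52 kt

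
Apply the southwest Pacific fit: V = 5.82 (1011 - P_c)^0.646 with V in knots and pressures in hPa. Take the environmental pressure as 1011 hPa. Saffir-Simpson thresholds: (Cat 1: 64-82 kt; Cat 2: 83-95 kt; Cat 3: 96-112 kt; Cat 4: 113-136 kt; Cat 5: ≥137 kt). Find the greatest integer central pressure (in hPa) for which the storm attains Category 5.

Category 5 begins at V = 137 kt.
Required ΔP = (137/5.82)^(1/0.646) = 23.540^1.548 ≈ 132.90 hPa.
P_c ≤ 1011 − 132.90 = 878.10, so the highest integer P_c is 878 hPa.

878 hPa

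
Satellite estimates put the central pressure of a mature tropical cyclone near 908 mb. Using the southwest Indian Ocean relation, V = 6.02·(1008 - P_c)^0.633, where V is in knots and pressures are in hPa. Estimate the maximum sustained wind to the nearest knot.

ΔP = 1008 − 908 = 100 mb.
100^0.633 ≈ 18.450.
V ≈ 6.02 × 18.450 ≈ 111.1 kt.

111 kt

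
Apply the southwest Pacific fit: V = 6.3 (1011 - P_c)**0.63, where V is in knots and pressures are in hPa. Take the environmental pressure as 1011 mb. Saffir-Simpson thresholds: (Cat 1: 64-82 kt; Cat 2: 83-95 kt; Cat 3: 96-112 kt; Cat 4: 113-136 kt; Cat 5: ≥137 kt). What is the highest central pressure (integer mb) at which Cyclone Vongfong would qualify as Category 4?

913 mb

Category 4 begins at V = 113 kt.
Required ΔP = (113/6.3)^(1/0.63) = 17.937^1.587 ≈ 97.74 mb.
P_c ≤ 1011 − 97.74 = 913.26, so the highest integer P_c is 913 mb.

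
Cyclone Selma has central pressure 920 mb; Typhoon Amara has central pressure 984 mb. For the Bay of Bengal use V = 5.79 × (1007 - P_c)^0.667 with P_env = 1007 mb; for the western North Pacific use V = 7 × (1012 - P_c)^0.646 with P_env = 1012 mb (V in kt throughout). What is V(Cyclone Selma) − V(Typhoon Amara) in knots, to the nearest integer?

Cyclone Selma: ΔP = 87; V ≈ 5.79 × 87^0.667 ≈ 113.85 kt.
Typhoon Amara: ΔP = 28; V ≈ 7 × 28^0.646 ≈ 60.25 kt.
Difference ≈ 113.85 − 60.25 = 53.60 → 54 kt.

54 kt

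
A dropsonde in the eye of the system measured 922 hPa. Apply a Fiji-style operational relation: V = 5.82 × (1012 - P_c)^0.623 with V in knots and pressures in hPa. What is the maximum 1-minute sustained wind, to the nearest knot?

96 kt

ΔP = 1012 − 922 = 90 hPa.
90^0.623 ≈ 16.500.
V ≈ 5.82 × 16.500 ≈ 96.0 kt.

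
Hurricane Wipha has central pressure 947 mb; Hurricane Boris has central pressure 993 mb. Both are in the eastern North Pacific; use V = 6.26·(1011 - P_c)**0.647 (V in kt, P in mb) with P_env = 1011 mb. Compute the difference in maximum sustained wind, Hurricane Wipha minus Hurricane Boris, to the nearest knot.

52 kt

Hurricane Wipha: ΔP = 64; V ≈ 6.26 × 64^0.647 ≈ 92.29 kt.
Hurricane Boris: ΔP = 18; V ≈ 6.26 × 18^0.647 ≈ 40.62 kt.
Difference ≈ 92.29 − 40.62 = 51.67 → 52 kt.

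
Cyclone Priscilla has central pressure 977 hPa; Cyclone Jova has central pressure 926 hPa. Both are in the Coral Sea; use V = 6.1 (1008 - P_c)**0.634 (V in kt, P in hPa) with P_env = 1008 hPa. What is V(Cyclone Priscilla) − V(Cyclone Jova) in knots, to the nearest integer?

Cyclone Priscilla: ΔP = 31; V ≈ 6.1 × 31^0.634 ≈ 53.81 kt.
Cyclone Jova: ΔP = 82; V ≈ 6.1 × 82^0.634 ≈ 99.70 kt.
Difference ≈ 53.81 − 99.70 = -45.89 → -46 kt.

-46 kt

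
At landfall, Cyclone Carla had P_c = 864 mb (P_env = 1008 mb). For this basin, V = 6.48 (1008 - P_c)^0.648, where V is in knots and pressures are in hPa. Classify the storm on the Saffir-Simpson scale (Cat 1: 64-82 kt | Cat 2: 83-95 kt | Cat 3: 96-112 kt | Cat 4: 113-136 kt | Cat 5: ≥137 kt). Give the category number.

ΔP = 1008 − 864 = 144 mb.
V ≈ 6.48 × 144^0.648 = 6.48 × 25.04 ≈ 162 kt.
162 kt falls in the Category 5 band.

5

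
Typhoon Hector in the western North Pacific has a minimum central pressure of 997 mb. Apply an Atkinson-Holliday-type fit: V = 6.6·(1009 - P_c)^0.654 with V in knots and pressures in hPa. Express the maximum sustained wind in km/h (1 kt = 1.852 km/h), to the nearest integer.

ΔP = 1009 − 997 = 12 mb.
V ≈ 6.6 × 12^0.654 = 6.6 × 5.079 ≈ 33.522 kt.
33.522 × 1.852 ≈ 62.08 km/h → 62 km/h.

62 km/h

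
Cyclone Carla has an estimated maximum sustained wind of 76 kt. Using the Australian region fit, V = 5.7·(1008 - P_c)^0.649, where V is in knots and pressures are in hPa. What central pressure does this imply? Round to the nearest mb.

954 mb

ΔP = (V / 5.7)^(1/0.649) = (76/5.7)^1.541.
76/5.7 = 13.333; 13.333^1.541 ≈ 54.12 mb.
P_c = 1008 − 54.12 = 953.88 ≈ 954 mb.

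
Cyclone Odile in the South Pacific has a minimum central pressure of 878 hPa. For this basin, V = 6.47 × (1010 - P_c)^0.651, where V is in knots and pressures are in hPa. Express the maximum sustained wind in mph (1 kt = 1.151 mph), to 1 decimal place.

178.8 mph

ΔP = 1010 − 878 = 132 hPa.
V ≈ 6.47 × 132^0.651 = 6.47 × 24.016 ≈ 155.381 kt.
155.381 × 1.151 ≈ 178.84 mph → 178.8 mph.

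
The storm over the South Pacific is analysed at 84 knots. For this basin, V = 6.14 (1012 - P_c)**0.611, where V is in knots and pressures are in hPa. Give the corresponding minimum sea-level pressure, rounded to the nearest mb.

ΔP = (V / 6.14)^(1/0.611) = (84/6.14)^1.637.
84/6.14 = 13.681; 13.681^1.637 ≈ 72.35 mb.
P_c = 1012 − 72.35 = 939.65 ≈ 940 mb.

940 mb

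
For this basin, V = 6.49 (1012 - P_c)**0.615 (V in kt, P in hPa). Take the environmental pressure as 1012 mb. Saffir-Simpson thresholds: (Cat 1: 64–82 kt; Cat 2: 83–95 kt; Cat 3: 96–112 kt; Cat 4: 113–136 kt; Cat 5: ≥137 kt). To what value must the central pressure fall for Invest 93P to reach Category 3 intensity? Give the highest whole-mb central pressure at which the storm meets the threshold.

932 mb

Category 3 begins at V = 96 kt.
Required ΔP = (96/6.49)^(1/0.615) = 14.792^1.626 ≈ 79.89 mb.
P_c ≤ 1012 − 79.89 = 932.11, so the highest integer P_c is 932 mb.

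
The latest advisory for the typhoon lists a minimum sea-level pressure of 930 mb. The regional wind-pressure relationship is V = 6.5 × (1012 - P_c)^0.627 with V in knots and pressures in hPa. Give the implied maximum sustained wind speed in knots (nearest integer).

103 kt

ΔP = 1012 − 930 = 82 mb.
82^0.627 ≈ 15.848.
V ≈ 6.5 × 15.848 ≈ 103.0 kt.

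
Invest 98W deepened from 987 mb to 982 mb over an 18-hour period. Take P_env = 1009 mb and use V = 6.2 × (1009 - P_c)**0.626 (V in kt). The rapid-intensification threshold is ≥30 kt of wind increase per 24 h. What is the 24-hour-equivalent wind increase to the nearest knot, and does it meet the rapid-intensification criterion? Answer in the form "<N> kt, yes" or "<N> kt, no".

8 kt, no

V₁: ΔP = 22, V ≈ 6.2 × 22^0.626 ≈ 42.93 kt.
V₂: ΔP = 27, V ≈ 6.2 × 27^0.626 ≈ 48.80 kt.
ΔV over 18 h = 5.87 kt → 24 h equivalent = 5.87 × 24/18 ≈ 7.83 kt.
8 kt < 30 kt ⇒ not rapid intensification.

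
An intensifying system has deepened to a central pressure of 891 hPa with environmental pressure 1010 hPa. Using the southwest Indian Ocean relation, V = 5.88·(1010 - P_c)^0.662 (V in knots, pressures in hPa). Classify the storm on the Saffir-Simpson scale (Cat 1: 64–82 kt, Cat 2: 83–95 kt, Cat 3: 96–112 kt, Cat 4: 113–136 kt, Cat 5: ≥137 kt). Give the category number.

ΔP = 1010 − 891 = 119 hPa.
V ≈ 5.88 × 119^0.662 = 5.88 × 23.66 ≈ 139 kt.
139 kt falls in the Category 5 band.

5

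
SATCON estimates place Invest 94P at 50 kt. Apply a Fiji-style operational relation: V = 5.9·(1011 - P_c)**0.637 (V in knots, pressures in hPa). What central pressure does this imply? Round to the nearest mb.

982 mb

ΔP = (V / 5.9)^(1/0.637) = (50/5.9)^1.570.
50/5.9 = 8.475; 8.475^1.570 ≈ 28.64 mb.
P_c = 1011 − 28.64 = 982.36 ≈ 982 mb.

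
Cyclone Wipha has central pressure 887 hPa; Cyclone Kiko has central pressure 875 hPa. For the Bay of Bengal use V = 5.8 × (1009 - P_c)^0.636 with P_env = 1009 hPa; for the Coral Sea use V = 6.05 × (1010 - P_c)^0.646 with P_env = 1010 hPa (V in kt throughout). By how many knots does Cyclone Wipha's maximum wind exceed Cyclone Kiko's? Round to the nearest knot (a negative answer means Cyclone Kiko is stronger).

-21 kt

Cyclone Wipha: ΔP = 122; V ≈ 5.8 × 122^0.636 ≈ 123.13 kt.
Cyclone Kiko: ΔP = 135; V ≈ 6.05 × 135^0.646 ≈ 143.86 kt.
Difference ≈ 123.13 − 143.86 = -20.73 → -21 kt.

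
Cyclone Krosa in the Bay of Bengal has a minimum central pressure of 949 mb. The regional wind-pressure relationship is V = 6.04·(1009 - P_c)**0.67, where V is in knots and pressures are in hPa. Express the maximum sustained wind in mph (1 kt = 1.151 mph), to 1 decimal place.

ΔP = 1009 − 949 = 60 mb.
V ≈ 6.04 × 60^0.67 = 6.04 × 15.537 ≈ 93.842 kt.
93.842 × 1.151 ≈ 108.01 mph → 108.0 mph.

108.0 mph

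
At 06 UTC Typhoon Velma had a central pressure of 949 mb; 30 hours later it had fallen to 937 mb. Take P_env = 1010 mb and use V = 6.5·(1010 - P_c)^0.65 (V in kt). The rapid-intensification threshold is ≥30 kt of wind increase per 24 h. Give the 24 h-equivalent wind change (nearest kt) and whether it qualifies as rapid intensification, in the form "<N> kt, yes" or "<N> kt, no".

9 kt, no

V₁: ΔP = 61, V ≈ 6.5 × 61^0.65 ≈ 94.05 kt.
V₂: ΔP = 73, V ≈ 6.5 × 73^0.65 ≈ 105.70 kt.
ΔV over 30 h = 11.65 kt → 24 h equivalent = 11.65 × 24/30 ≈ 9.32 kt.
9 kt < 30 kt ⇒ not rapid intensification.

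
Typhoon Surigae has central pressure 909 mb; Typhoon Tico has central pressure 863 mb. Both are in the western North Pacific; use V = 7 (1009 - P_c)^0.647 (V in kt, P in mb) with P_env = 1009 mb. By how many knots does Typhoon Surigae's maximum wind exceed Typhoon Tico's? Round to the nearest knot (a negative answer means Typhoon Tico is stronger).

Typhoon Surigae: ΔP = 100; V ≈ 7 × 100^0.647 ≈ 137.75 kt.
Typhoon Tico: ΔP = 146; V ≈ 7 × 146^0.647 ≈ 175.97 kt.
Difference ≈ 137.75 − 175.97 = -38.22 → -38 kt.

-38 kt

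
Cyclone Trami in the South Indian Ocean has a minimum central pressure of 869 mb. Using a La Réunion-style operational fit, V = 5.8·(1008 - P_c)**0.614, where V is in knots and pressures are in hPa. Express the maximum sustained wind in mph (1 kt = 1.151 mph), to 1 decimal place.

ΔP = 1008 − 869 = 139 mb.
V ≈ 5.8 × 139^0.614 = 5.8 × 20.692 ≈ 120.016 kt.
120.016 × 1.151 ≈ 138.14 mph → 138.1 mph.

138.1 mph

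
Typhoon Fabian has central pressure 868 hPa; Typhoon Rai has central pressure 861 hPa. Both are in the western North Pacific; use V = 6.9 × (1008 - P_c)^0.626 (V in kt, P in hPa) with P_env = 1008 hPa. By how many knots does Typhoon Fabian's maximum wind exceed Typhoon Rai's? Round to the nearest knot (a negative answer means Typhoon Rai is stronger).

Typhoon Fabian: ΔP = 140; V ≈ 6.9 × 140^0.626 ≈ 152.17 kt.
Typhoon Rai: ΔP = 147; V ≈ 6.9 × 147^0.626 ≈ 156.89 kt.
Difference ≈ 152.17 − 156.89 = -4.72 → -5 kt.

-5 kt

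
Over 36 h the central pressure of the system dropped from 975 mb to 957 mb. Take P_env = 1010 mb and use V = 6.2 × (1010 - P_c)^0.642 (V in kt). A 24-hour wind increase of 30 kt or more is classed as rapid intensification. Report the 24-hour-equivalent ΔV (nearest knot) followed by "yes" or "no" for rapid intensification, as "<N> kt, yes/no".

V₁: ΔP = 35, V ≈ 6.2 × 35^0.642 ≈ 60.77 kt.
V₂: ΔP = 53, V ≈ 6.2 × 53^0.642 ≈ 79.32 kt.
ΔV over 36 h = 18.55 kt → 24 h equivalent = 18.55 × 24/36 ≈ 12.37 kt.
12 kt < 30 kt ⇒ not rapid intensification.

12 kt, no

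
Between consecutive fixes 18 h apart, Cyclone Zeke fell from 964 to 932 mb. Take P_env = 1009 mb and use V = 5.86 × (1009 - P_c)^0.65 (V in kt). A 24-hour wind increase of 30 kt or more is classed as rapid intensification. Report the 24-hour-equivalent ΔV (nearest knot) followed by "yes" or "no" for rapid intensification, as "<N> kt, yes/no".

39 kt, yes

V₁: ΔP = 45, V ≈ 5.86 × 45^0.65 ≈ 69.58 kt.
V₂: ΔP = 77, V ≈ 5.86 × 77^0.65 ≈ 98.65 kt.
ΔV over 18 h = 29.07 kt → 24 h equivalent = 29.07 × 24/18 ≈ 38.76 kt.
39 kt ≥ 30 kt ⇒ rapid intensification.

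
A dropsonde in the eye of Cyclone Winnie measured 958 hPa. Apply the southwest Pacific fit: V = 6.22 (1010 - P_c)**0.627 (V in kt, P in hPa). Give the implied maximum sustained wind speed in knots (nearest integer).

74 kt

ΔP = 1010 − 958 = 52 hPa.
52^0.627 ≈ 11.911.
V ≈ 6.22 × 11.911 ≈ 74.1 kt.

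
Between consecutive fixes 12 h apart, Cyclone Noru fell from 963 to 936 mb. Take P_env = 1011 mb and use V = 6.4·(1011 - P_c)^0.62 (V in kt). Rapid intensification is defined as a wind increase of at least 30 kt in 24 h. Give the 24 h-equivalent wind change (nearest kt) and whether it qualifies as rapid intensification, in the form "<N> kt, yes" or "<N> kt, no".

45 kt, yes

V₁: ΔP = 48, V ≈ 6.4 × 48^0.62 ≈ 70.56 kt.
V₂: ΔP = 75, V ≈ 6.4 × 75^0.62 ≈ 93.05 kt.
ΔV over 12 h = 22.49 kt → 24 h equivalent = 22.49 × 24/12 ≈ 44.98 kt.
45 kt ≥ 30 kt ⇒ rapid intensification.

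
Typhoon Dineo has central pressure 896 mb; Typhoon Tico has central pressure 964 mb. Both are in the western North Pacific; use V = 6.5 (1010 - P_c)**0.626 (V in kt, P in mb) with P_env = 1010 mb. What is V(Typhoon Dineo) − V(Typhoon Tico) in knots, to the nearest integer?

55 kt

Typhoon Dineo: ΔP = 114; V ≈ 6.5 × 114^0.626 ≈ 126.05 kt.
Typhoon Tico: ΔP = 46; V ≈ 6.5 × 46^0.626 ≈ 71.42 kt.
Difference ≈ 126.05 − 71.42 = 54.63 → 55 kt.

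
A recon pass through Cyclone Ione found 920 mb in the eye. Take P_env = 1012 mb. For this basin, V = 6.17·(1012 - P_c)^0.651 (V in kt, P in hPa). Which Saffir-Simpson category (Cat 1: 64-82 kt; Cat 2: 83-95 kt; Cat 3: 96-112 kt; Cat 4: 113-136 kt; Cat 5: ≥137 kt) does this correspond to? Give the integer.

4

ΔP = 1012 − 920 = 92 mb.
V ≈ 6.17 × 92^0.651 = 6.17 × 18.99 ≈ 117 kt.
117 kt falls in the Category 4 band.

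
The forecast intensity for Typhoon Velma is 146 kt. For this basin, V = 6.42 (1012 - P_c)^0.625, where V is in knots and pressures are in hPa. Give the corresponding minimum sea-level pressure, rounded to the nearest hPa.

ΔP = (V / 6.42)^(1/0.625) = (146/6.42)^1.600.
146/6.42 = 22.741; 22.741^1.600 ≈ 148.22 hPa.
P_c = 1012 − 148.22 = 863.78 ≈ 864 hPa.

864 hPa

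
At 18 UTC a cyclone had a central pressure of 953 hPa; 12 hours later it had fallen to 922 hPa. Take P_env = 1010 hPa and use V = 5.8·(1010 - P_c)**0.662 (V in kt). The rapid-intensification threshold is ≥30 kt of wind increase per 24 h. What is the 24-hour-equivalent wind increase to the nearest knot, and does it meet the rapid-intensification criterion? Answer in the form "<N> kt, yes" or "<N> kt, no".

56 kt, yes

V₁: ΔP = 57, V ≈ 5.8 × 57^0.662 ≈ 84.30 kt.
V₂: ΔP = 88, V ≈ 5.8 × 88^0.662 ≈ 112.38 kt.
ΔV over 12 h = 28.08 kt → 24 h equivalent = 28.08 × 24/12 ≈ 56.16 kt.
56 kt ≥ 30 kt ⇒ rapid intensification.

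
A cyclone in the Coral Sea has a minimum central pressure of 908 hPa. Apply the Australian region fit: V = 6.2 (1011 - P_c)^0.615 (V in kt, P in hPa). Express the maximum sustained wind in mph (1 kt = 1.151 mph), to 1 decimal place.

123.4 mph

ΔP = 1011 − 908 = 103 hPa.
V ≈ 6.2 × 103^0.615 = 6.2 × 17.294 ≈ 107.223 kt.
107.223 × 1.151 ≈ 123.41 mph → 123.4 mph.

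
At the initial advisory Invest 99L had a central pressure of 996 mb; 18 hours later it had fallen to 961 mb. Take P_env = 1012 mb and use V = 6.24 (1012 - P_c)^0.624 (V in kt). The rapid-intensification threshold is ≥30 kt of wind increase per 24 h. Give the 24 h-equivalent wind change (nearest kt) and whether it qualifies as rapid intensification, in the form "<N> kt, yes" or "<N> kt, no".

V₁: ΔP = 16, V ≈ 6.24 × 16^0.624 ≈ 35.20 kt.
V₂: ΔP = 51, V ≈ 6.24 × 51^0.624 ≈ 72.56 kt.
ΔV over 18 h = 37.36 kt → 24 h equivalent = 37.36 × 24/18 ≈ 49.81 kt.
50 kt ≥ 30 kt ⇒ rapid intensification.

50 kt, yes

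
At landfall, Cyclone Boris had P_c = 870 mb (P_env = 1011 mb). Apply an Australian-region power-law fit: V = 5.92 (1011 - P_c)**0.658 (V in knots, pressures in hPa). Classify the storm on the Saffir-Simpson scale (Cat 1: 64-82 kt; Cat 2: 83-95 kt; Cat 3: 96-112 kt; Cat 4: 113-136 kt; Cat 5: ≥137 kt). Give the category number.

ΔP = 1011 − 870 = 141 mb.
V ≈ 5.92 × 141^0.658 = 5.92 × 25.95 ≈ 154 kt.
154 kt falls in the Category 5 band.

5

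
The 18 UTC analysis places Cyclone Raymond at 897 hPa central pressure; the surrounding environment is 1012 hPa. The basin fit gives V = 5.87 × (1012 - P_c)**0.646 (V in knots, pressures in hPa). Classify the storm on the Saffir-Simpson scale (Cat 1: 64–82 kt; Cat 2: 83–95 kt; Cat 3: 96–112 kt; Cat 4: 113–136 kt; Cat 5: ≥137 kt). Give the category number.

ΔP = 1012 − 897 = 115 hPa.
V ≈ 5.87 × 115^0.646 = 5.87 × 21.44 ≈ 126 kt.
126 kt falls in the Category 4 band.

4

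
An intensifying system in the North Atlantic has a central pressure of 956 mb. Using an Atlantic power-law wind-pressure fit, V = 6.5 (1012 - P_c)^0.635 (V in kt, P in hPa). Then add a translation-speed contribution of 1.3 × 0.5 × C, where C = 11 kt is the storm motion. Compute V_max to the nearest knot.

ΔP = 1012 − 956 = 56 mb.
56^0.635 ≈ 12.885.
V ≈ 6.5 × 12.885 ≈ 83.8 kt.
Translation term: 1.3 × 0.5 × 11 = 7.15 kt.
Corrected V ≈ 90.95 kt → 91 kt.

91 kt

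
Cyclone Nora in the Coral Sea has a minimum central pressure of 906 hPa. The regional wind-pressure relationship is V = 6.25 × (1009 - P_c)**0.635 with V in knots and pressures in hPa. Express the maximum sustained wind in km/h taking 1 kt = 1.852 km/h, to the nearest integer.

220 km/h

ΔP = 1009 − 906 = 103 hPa.
V ≈ 6.25 × 103^0.635 = 6.25 × 18.974 ≈ 118.586 kt.
118.586 × 1.852 ≈ 219.62 km/h → 220 km/h.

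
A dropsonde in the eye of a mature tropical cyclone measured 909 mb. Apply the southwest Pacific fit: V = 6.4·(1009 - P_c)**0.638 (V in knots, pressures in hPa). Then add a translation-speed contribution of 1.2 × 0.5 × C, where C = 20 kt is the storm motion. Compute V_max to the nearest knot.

133 kt

ΔP = 1009 − 909 = 100 mb.
100^0.638 ≈ 18.880.
V ≈ 6.4 × 18.880 ≈ 120.8 kt.
Translation term: 1.2 × 0.5 × 20 = 12 kt.
Corrected V ≈ 132.8 kt → 133 kt.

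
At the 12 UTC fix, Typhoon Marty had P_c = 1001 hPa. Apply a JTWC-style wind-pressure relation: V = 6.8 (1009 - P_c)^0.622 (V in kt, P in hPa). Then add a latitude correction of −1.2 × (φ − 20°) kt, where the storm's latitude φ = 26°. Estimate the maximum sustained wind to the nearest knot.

18 kt

ΔP = 1009 − 1001 = 8 hPa.
8^0.622 ≈ 3.645.
V ≈ 6.8 × 3.645 ≈ 24.8 kt.
Latitude correction: −1.2 × (26 − 20) = -7.2 kt.
Corrected V ≈ 17.6 kt → 18 kt.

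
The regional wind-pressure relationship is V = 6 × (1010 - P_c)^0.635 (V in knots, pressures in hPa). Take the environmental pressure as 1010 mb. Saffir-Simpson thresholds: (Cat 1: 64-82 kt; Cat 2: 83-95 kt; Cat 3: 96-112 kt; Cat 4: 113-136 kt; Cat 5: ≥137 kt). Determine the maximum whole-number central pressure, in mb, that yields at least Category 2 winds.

Category 2 begins at V = 83 kt.
Required ΔP = (83/6)^(1/0.635) = 13.833^1.575 ≈ 62.62 mb.
P_c ≤ 1010 − 62.62 = 947.38, so the highest integer P_c is 947 mb.

947 mb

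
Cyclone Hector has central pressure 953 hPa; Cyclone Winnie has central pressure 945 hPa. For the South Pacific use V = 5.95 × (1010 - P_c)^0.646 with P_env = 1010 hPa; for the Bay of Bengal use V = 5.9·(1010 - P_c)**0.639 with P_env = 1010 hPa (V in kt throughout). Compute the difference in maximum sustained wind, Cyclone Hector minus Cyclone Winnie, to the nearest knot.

Cyclone Hector: ΔP = 57; V ≈ 5.95 × 57^0.646 ≈ 81.06 kt.
Cyclone Winnie: ΔP = 65; V ≈ 5.9 × 65^0.639 ≈ 84.98 kt.
Difference ≈ 81.06 − 84.98 = -3.92 → -4 kt.

-4 kt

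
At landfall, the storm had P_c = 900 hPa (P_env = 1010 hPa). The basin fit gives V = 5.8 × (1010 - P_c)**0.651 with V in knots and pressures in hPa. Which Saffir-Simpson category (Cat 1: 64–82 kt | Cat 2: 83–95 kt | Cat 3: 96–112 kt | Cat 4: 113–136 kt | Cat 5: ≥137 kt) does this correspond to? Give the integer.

4

ΔP = 1010 − 900 = 110 hPa.
V ≈ 5.8 × 110^0.651 = 5.8 × 21.33 ≈ 124 kt.
124 kt falls in the Category 4 band.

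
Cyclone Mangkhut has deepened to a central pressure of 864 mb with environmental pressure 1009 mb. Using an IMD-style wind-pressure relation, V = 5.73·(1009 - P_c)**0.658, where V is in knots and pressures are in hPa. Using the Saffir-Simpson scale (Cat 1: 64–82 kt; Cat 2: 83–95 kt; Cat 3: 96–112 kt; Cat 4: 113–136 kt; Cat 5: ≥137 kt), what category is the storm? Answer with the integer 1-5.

ΔP = 1009 − 864 = 145 mb.
V ≈ 5.73 × 145^0.658 = 5.73 × 26.44 ≈ 151 kt.
151 kt falls in the Category 5 band.

5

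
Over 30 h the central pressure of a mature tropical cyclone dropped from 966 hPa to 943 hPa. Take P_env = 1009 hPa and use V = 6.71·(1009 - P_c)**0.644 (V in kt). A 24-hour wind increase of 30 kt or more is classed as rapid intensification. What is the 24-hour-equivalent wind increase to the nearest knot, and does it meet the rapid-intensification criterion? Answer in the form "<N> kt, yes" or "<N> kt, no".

V₁: ΔP = 43, V ≈ 6.71 × 43^0.644 ≈ 75.63 kt.
V₂: ΔP = 66, V ≈ 6.71 × 66^0.644 ≈ 99.66 kt.
ΔV over 30 h = 24.03 kt → 24 h equivalent = 24.03 × 24/30 ≈ 19.22 kt.
19 kt < 30 kt ⇒ not rapid intensification.

19 kt, no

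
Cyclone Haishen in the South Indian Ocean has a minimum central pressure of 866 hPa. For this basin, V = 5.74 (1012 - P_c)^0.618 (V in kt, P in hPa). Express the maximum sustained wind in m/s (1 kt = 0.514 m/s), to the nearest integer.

ΔP = 1012 − 866 = 146 hPa.
V ≈ 5.74 × 146^0.618 = 5.74 × 21.756 ≈ 124.877 kt.
124.877 × 0.514 ≈ 64.19 m/s → 64 m/s.

64 m/s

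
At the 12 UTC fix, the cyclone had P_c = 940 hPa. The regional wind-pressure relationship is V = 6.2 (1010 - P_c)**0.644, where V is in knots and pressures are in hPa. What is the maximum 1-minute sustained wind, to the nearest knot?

96 kt

ΔP = 1010 − 940 = 70 hPa.
70^0.644 ≈ 15.426.
V ≈ 6.2 × 15.426 ≈ 95.6 kt.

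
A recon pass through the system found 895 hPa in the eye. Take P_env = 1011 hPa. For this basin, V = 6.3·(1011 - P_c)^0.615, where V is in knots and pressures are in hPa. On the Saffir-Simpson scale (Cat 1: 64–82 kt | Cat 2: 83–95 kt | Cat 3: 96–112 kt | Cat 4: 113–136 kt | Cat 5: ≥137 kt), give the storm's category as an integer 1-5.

ΔP = 1011 − 895 = 116 hPa.
V ≈ 6.3 × 116^0.615 = 6.3 × 18.61 ≈ 117 kt.
117 kt falls in the Category 4 band.

4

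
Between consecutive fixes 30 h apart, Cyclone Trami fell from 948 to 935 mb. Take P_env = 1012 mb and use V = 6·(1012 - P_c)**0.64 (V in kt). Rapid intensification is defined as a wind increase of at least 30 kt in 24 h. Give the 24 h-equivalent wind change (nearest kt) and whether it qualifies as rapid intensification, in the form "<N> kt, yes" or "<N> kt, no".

9 kt, no

V₁: ΔP = 64, V ≈ 6 × 64^0.64 ≈ 85.92 kt.
V₂: ΔP = 77, V ≈ 6 × 77^0.64 ≈ 96.72 kt.
ΔV over 30 h = 10.80 kt → 24 h equivalent = 10.80 × 24/30 ≈ 8.64 kt.
9 kt < 30 kt ⇒ not rapid intensification.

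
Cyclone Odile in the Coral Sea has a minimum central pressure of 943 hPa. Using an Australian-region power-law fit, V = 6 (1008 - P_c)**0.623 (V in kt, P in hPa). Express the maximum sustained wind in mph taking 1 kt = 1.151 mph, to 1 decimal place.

ΔP = 1008 − 943 = 65 hPa.
V ≈ 6 × 65^0.623 = 6 × 13.472 ≈ 80.834 kt.
80.834 × 1.151 ≈ 93.04 mph → 93.0 mph.

93.0 mph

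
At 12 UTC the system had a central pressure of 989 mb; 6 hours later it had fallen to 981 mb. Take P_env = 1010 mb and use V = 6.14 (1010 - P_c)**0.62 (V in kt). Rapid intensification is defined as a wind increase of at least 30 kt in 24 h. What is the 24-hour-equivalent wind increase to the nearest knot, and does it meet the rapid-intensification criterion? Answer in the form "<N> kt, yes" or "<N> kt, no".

V₁: ΔP = 21, V ≈ 6.14 × 21^0.62 ≈ 40.55 kt.
V₂: ΔP = 29, V ≈ 6.14 × 29^0.62 ≈ 49.53 kt.
ΔV over 6 h = 8.98 kt → 24 h equivalent = 8.98 × 24/6 ≈ 35.92 kt.
36 kt ≥ 30 kt ⇒ rapid intensification.

36 kt, yes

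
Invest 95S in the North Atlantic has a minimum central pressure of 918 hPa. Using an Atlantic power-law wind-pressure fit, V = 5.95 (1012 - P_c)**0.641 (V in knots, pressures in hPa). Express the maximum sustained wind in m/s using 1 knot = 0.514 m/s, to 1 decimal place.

ΔP = 1012 − 918 = 94 hPa.
V ≈ 5.95 × 94^0.641 = 5.95 × 18.398 ≈ 109.469 kt.
109.469 × 0.514 ≈ 56.27 m/s → 56.3 m/s.

56.3 m/s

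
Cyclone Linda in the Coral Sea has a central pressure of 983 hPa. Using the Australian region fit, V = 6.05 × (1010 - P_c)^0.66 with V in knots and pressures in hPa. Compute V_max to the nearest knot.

ΔP = 1010 − 983 = 27 hPa.
27^0.66 ≈ 8.804.
V ≈ 6.05 × 8.804 ≈ 53.3 kt.

53 kt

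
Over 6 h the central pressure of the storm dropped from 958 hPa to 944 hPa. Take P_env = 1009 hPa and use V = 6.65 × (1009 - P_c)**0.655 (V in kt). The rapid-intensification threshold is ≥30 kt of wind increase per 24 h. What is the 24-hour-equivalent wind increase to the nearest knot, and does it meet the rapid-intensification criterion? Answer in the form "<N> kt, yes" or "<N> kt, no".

60 kt, yes

V₁: ΔP = 51, V ≈ 6.65 × 51^0.655 ≈ 87.35 kt.
V₂: ΔP = 65, V ≈ 6.65 × 65^0.655 ≈ 102.40 kt.
ΔV over 6 h = 15.05 kt → 24 h equivalent = 15.05 × 24/6 ≈ 60.20 kt.
60 kt ≥ 30 kt ⇒ rapid intensification.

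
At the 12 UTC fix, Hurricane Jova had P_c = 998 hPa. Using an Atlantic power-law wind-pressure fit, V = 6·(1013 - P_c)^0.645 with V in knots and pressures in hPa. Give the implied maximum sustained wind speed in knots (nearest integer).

ΔP = 1013 − 998 = 15 hPa.
15^0.645 ≈ 5.736.
V ≈ 6 × 5.736 ≈ 34.4 kt.

34 kt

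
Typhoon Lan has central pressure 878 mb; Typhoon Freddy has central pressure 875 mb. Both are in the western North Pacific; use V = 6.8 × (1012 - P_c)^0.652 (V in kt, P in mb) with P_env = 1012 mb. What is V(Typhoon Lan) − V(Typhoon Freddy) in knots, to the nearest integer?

Typhoon Lan: ΔP = 134; V ≈ 6.8 × 134^0.652 ≈ 165.72 kt.
Typhoon Freddy: ΔP = 137; V ≈ 6.8 × 137^0.652 ≈ 168.13 kt.
Difference ≈ 165.72 − 168.13 = -2.41 → -2 kt.

-2 kt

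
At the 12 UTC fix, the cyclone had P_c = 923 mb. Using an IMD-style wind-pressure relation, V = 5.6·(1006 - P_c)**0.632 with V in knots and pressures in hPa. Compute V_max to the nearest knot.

ΔP = 1006 − 923 = 83 mb.
83^0.632 ≈ 16.325.
V ≈ 5.6 × 16.325 ≈ 91.4 kt.

91 kt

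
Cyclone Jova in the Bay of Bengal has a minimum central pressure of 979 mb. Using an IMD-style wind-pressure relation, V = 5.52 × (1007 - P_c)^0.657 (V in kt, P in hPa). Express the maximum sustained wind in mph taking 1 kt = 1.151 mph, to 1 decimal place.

56.7 mph

ΔP = 1007 − 979 = 28 mb.
V ≈ 5.52 × 28^0.657 = 5.52 × 8.929 ≈ 49.286 kt.
49.286 × 1.151 ≈ 56.73 mph → 56.7 mph.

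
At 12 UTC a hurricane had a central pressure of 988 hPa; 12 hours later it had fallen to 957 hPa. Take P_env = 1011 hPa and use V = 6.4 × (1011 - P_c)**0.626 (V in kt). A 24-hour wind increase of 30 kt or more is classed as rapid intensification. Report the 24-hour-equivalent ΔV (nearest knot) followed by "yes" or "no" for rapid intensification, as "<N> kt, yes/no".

V₁: ΔP = 23, V ≈ 6.4 × 23^0.626 ≈ 45.56 kt.
V₂: ΔP = 54, V ≈ 6.4 × 54^0.626 ≈ 77.74 kt.
ΔV over 12 h = 32.18 kt → 24 h equivalent = 32.18 × 24/12 ≈ 64.36 kt.
64 kt ≥ 30 kt ⇒ rapid intensification.

64 kt, yes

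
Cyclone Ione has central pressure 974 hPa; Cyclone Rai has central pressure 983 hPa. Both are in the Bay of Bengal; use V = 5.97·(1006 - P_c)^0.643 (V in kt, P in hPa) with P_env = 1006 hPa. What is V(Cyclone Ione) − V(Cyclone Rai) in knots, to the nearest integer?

Cyclone Ione: ΔP = 32; V ≈ 5.97 × 32^0.643 ≈ 55.44 kt.
Cyclone Rai: ΔP = 23; V ≈ 5.97 × 23^0.643 ≈ 44.83 kt.
Difference ≈ 55.44 − 44.83 = 10.61 → 11 kt.

11 kt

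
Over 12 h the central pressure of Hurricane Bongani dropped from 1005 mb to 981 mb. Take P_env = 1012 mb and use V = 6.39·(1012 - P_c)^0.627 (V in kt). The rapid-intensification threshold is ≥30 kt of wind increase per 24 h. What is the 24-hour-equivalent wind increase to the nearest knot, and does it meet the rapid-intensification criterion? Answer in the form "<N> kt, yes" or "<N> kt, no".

67 kt, yes

V₁: ΔP = 7, V ≈ 6.39 × 7^0.627 ≈ 21.65 kt.
V₂: ΔP = 31, V ≈ 6.39 × 31^0.627 ≈ 55.03 kt.
ΔV over 12 h = 33.38 kt → 24 h equivalent = 33.38 × 24/12 ≈ 66.76 kt.
67 kt ≥ 30 kt ⇒ rapid intensification.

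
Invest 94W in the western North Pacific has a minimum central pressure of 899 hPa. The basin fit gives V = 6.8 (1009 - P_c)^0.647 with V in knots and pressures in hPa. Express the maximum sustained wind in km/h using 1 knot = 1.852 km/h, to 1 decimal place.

ΔP = 1009 − 899 = 110 hPa.
V ≈ 6.8 × 110^0.647 = 6.8 × 20.931 ≈ 142.328 kt.
142.328 × 1.852 ≈ 263.59 km/h → 263.6 km/h.

263.6 km/h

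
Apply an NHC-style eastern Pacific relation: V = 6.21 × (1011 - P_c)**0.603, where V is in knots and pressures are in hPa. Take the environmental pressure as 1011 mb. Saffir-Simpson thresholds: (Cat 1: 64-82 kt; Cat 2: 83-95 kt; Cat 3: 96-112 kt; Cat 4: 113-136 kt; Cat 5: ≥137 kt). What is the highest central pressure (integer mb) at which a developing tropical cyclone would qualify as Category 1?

Category 1 begins at V = 64 kt.
Required ΔP = (64/6.21)^(1/0.603) = 10.306^1.658 ≈ 47.87 mb.
P_c ≤ 1011 − 47.87 = 963.13, so the highest integer P_c is 963 mb.

963 mb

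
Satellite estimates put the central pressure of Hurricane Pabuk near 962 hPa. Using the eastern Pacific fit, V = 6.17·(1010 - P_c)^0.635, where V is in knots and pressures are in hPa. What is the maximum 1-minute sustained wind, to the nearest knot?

72 kt

ΔP = 1010 − 962 = 48 hPa.
48^0.635 ≈ 11.684.
V ≈ 6.17 × 11.684 ≈ 72.1 kt.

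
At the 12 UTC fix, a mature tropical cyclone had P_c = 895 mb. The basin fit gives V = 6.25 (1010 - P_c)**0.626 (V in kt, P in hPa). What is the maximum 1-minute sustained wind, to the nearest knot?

122 kt

ΔP = 1010 − 895 = 115 mb.
115^0.626 ≈ 19.498.
V ≈ 6.25 × 19.498 ≈ 121.9 kt.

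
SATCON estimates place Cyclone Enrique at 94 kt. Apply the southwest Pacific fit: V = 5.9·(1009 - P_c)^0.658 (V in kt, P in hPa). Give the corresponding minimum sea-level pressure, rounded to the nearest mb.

ΔP = (V / 5.9)^(1/0.658) = (94/5.9)^1.520.
94/5.9 = 15.932; 15.932^1.520 ≈ 67.17 mb.
P_c = 1009 − 67.17 = 941.83 ≈ 942 mb.

942 mb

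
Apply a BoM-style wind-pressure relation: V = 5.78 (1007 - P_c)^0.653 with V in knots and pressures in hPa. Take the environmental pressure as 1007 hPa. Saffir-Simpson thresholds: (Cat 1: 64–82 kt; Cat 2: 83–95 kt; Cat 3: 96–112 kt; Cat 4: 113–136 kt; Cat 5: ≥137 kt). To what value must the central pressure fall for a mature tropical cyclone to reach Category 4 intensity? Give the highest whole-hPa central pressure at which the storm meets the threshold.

Category 4 begins at V = 113 kt.
Required ΔP = (113/5.78)^(1/0.653) = 19.550^1.531 ≈ 94.90 hPa.
P_c ≤ 1007 − 94.90 = 912.10, so the highest integer P_c is 912 hPa.

912 hPa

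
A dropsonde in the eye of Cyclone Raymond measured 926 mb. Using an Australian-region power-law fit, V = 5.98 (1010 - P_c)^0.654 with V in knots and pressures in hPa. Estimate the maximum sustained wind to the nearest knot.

108 kt

ΔP = 1010 − 926 = 84 mb.
84^0.654 ≈ 18.133.
V ≈ 5.98 × 18.133 ≈ 108.4 kt.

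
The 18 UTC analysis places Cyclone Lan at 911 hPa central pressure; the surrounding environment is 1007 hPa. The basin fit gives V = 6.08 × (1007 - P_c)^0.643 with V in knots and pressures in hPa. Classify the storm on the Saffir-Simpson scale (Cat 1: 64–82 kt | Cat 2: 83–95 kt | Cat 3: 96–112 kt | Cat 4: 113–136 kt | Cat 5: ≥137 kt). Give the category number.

4

ΔP = 1007 − 911 = 96 hPa.
V ≈ 6.08 × 96^0.643 = 6.08 × 18.82 ≈ 114 kt.
114 kt falls in the Category 4 band.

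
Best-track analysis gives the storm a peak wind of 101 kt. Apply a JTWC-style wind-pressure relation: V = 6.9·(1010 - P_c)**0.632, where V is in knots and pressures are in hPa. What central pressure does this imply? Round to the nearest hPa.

ΔP = (V / 6.9)^(1/0.632) = (101/6.9)^1.582.
101/6.9 = 14.638; 14.638^1.582 ≈ 69.84 hPa.
P_c = 1010 − 69.84 = 940.16 ≈ 940 hPa.

940 hPa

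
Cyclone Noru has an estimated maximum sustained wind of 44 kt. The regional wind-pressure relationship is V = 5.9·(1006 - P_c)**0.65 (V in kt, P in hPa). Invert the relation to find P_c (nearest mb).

ΔP = (V / 5.9)^(1/0.65) = (44/5.9)^1.538.
44/5.9 = 7.458; 7.458^1.538 ≈ 22.00 mb.
P_c = 1006 − 22.00 = 984.00 ≈ 984 mb.

984 mb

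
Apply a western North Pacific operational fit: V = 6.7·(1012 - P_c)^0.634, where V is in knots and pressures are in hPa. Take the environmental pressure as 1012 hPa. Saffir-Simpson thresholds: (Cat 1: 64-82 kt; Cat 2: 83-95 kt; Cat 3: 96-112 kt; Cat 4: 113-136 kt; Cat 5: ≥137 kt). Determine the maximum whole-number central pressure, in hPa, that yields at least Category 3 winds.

945 hPa

Category 3 begins at V = 96 kt.
Required ΔP = (96/6.7)^(1/0.634) = 14.328^1.577 ≈ 66.63 hPa.
P_c ≤ 1012 − 66.63 = 945.37, so the highest integer P_c is 945 hPa.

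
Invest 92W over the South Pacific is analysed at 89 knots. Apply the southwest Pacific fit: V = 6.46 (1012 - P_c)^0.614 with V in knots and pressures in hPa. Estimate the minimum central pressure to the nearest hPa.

ΔP = (V / 6.46)^(1/0.614) = (89/6.46)^1.629.
89/6.46 = 13.777; 13.777^1.629 ≈ 71.66 hPa.
P_c = 1012 − 71.66 = 940.34 ≈ 940 hPa.

940 hPa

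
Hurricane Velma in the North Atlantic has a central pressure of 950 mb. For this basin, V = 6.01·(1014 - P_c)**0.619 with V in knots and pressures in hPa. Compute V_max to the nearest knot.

79 kt

ΔP = 1014 − 950 = 64 mb.
64^0.619 ≈ 13.123.
V ≈ 6.01 × 13.123 ≈ 78.9 kt.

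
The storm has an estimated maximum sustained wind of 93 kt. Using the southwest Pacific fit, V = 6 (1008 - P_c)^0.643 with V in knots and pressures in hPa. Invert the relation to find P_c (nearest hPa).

937 hPa

ΔP = (V / 6)^(1/0.643) = (93/6)^1.555.
93/6 = 15.500; 15.500^1.555 ≈ 70.99 hPa.
P_c = 1008 − 70.99 = 937.01 ≈ 937 hPa.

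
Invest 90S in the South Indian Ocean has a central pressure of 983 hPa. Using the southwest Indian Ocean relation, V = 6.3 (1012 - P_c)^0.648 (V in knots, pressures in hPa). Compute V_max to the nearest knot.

ΔP = 1012 − 983 = 29 hPa.
29^0.648 ≈ 8.864.
V ≈ 6.3 × 8.864 ≈ 55.8 kt.

56 kt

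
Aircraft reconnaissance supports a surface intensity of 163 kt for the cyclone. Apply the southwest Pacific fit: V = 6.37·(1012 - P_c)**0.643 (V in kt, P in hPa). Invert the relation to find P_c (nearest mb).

ΔP = (V / 6.37)^(1/0.643) = (163/6.37)^1.555.
163/6.37 = 25.589; 25.589^1.555 ≈ 154.81 mb.
P_c = 1012 − 154.81 = 857.19 ≈ 857 mb.

857 mb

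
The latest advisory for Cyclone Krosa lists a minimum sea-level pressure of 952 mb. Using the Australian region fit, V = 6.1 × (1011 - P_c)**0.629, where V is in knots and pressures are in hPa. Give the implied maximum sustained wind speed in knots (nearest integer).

79 kt

ΔP = 1011 − 952 = 59 mb.
59^0.629 ≈ 12.998.
V ≈ 6.1 × 12.998 ≈ 79.3 kt.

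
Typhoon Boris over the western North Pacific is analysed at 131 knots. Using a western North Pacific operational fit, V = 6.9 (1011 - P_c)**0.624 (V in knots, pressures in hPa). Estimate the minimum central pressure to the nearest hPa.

ΔP = (V / 6.9)^(1/0.624) = (131/6.9)^1.603.
131/6.9 = 18.986; 18.986^1.603 ≈ 111.88 hPa.
P_c = 1011 − 111.88 = 899.12 ≈ 899 hPa.

899 hPa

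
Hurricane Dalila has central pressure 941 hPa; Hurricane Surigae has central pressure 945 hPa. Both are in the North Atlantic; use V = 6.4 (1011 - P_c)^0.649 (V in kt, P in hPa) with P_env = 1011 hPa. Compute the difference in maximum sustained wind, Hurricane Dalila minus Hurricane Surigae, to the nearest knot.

4 kt

Hurricane Dalila: ΔP = 70; V ≈ 6.4 × 70^0.649 ≈ 100.84 kt.
Hurricane Surigae: ΔP = 66; V ≈ 6.4 × 66^0.649 ≈ 97.07 kt.
Difference ≈ 100.84 − 97.07 = 3.77 → 4 kt.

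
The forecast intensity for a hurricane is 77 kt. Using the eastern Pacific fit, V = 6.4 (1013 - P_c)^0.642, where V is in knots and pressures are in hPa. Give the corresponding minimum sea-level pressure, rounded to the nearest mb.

965 mb

ΔP = (V / 6.4)^(1/0.642) = (77/6.4)^1.558.
77/6.4 = 12.031; 12.031^1.558 ≈ 48.16 mb.
P_c = 1013 − 48.16 = 964.84 ≈ 965 mb.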